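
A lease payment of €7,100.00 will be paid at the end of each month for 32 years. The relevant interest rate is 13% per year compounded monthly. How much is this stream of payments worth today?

This is an ordinary annuity: 384 payments of €7,100.00 at the end of each month.
Periodic rate r = 0.13/12 per month; n is counted in months.
PV = PMT × [(1 − (1+r)^−n)/r] = 7,100 × [1 − (1+r)^−384] / r = €644,924.24

€644,924.24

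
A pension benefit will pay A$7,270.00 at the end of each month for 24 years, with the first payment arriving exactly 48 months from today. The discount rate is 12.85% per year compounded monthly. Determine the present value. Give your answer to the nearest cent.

A$392,377.09

Ordinary annuity of 288 payments, first payment at period 48.
Periodic rate r = 0.1285/12 per month; n is counted in months.
The ordinary-annuity PV formula values the stream one period before the first payment (period 47); discount that back 47 periods:
PV₀ = 7,270 × [1 − (1+r)^−288] / r × (1+r)^−47 = A$392,377.09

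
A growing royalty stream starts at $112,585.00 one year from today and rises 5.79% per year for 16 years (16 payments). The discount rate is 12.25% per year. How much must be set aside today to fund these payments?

$1,067,682.92

Periodic rate r = 0.1225 per year.
Growing ordinary annuity: PV = PMT₁ × [1 − ((1+g)/(1+r))^n] / (r − g) = 112,585 × [1 − ((1+0.0579)/(1+r))^16] / (r − 0.0579) = $1,067,682.92.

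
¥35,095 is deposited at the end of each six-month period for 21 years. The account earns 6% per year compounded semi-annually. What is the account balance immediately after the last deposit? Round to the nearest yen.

¥2,878,604

This is an ordinary annuity: 42 deposits of ¥35,095 at the end of each six-month period.
Periodic rate r = 0.06/2 per half-year; n is counted in half-years.
FV = PMT × [((1+r)^n − 1)/r] = 35,095 × [(1+r)^42 − 1] / r = ¥2,878,604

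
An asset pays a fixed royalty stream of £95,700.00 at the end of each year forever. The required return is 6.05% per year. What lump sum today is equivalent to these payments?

Periodic rate r = 0.0605 per year.
Level perpetuity: PV = PMT / r = 95,700 / (0.0605) = £1,581,818.18.

£1,581,818.18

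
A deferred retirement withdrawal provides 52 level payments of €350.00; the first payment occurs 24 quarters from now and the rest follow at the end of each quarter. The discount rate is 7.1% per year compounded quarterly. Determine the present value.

€7,886.30

Ordinary annuity of 52 payments, first payment at period 24.
Periodic rate r = 0.071/4 per quarter; n is counted in quarters.
The ordinary-annuity PV formula values the stream one period before the first payment (period 23); discount that back 23 periods:
PV₀ = 350 × [1 − (1+r)^−52] / r × (1+r)^−23 = €7,886.30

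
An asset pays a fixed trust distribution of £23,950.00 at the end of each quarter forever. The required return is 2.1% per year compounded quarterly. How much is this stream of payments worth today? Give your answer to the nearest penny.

Periodic rate r = 0.021/4 per quarter.
Level perpetuity: PV = PMT / r = 23,950 / (0.021/4) = £4,561,904.76.

£4,561,904.76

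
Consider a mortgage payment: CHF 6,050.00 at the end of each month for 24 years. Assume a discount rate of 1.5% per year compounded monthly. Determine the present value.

CHF 1,462,487.36

This is an ordinary annuity: 288 payments of CHF 6,050.00 at the end of each month.
Periodic rate r = 0.015/12 per month; n is counted in months.
PV = PMT × [(1 − (1+r)^−n)/r] = 6,050 × [1 − (1+r)^−288] / r = CHF 1,462,487.36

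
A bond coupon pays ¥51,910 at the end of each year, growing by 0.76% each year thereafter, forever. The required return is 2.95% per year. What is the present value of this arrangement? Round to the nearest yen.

¥2,370,320

Periodic rate r = 0.0295 per year.
Growing perpetuity (Gordon): PV = PMT₁ / (r − g) = 51,910 / (r − 0.0076) = ¥2,370,320.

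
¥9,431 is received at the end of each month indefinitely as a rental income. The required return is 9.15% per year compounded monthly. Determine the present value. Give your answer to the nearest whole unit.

Periodic rate r = 0.0915/12 per month.
Level perpetuity: PV = PMT / r = 9,431 / (0.0915/12) = ¥1,236,852.

¥1,236,852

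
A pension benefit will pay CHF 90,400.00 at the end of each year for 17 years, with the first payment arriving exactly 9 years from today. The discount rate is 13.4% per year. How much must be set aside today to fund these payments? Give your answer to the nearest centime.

Ordinary annuity of 17 payments, first payment at period 9.
Periodic rate r = 0.134 per year.
The ordinary-annuity PV formula values the stream one period before the first payment (period 8); discount that back 8 periods:
PV₀ = 90,400 × [1 − (1+r)^−17] / r × (1+r)^−8 = CHF 217,604.78

CHF 217,604.78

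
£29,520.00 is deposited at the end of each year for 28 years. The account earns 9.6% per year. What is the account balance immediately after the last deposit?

This is an ordinary annuity: 28 deposits of £29,520.00 at the end of each year.
Periodic rate r = 0.096 per year.
FV = PMT × [((1+r)^n − 1)/r] = 29,520 × [(1+r)^28 − 1] / r = £3,696,929.35

£3,696,929.35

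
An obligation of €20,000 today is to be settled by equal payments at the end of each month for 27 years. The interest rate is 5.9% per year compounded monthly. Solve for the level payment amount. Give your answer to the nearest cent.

€123.55

Level ordinary annuity; solve PV = PMT × [(1 − (1+r)^−n)/r] for PMT.
Periodic rate r = 0.059/12 per month; n is counted in months.
With n = 324: PMT = 20,000 / ([(1 − (1+r)^−n)/r]) = €123.55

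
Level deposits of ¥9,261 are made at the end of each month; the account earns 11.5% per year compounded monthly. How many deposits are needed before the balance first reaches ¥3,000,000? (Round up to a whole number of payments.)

149 payments

Periodic rate r = 0.115/12 per month; n is counted in months.
Ordinary annuity FV: 3,000,000 = 9,261 × [((1+r)^n − 1)/r].
(1+r)^n = 1 + 3,000,000 × r / 9,261, so n = ln(1 + 3,000,000·r/9,261) / ln(1+r) = 148.05.
Round up to a whole number of payments: n = 149.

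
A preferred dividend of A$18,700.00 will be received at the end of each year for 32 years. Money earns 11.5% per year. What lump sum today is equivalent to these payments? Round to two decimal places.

A$157,615.85

This is an ordinary annuity: 32 payments of A$18,700.00 at the end of each year.
Periodic rate r = 0.115 per year.
PV = PMT × [(1 − (1+r)^−n)/r] = 18,700 × [1 − (1+r)^−32] / r = A$157,615.85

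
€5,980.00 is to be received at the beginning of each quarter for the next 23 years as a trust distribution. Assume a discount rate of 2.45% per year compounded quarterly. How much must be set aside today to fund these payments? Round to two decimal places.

€422,202.74

This is an annuity due: 92 payments of €5,980.00 at the beginning of each quarter.
Periodic rate r = 0.0245/4 per quarter; n is counted in quarters.
PV = PMT × [(1 − (1+r)^−n)/r] × (1+r) = 5,980 × [1 − (1+r)^−92] / r × (1+r) = €422,202.74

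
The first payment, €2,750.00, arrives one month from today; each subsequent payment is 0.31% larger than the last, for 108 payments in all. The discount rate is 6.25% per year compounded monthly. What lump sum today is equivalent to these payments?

Periodic rate r = 0.0625/12 per month; n is counted in months.
Growing ordinary annuity: PV = PMT₁ × [1 − ((1+g)/(1+r))^n] / (r − g) = 2,750 × [1 − ((1+0.0031)/(1+r))^108] / (r − 0.0031) = €264,634.45.

€264,634.45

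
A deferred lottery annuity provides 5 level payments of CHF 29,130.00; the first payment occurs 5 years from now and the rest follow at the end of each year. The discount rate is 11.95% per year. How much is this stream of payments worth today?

Ordinary annuity of 5 payments, first payment at period 5.
Periodic rate r = 0.1195 per year.
The ordinary-annuity PV formula values the stream one period before the first payment (period 4); discount that back 4 periods:
PV₀ = 29,130 × [1 − (1+r)^−5] / r × (1+r)^−4 = CHF 66,936.12

CHF 66,936.12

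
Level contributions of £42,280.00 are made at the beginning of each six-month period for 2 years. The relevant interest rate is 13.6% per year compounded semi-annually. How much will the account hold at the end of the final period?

£199,892.80

This is an annuity due: 4 deposits of £42,280.00 at the beginning of each six-month period.
Periodic rate r = 0.136/2 per half-year; n is counted in half-years.
FV = PMT × [((1+r)^n − 1)/r] × (1+r) = 42,280 × [(1+r)^4 − 1] / r × (1+r) = £199,892.80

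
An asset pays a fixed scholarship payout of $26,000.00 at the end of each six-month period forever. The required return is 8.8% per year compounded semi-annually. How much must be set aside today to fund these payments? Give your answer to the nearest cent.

Periodic rate r = 0.088/2 per half-year.
Level perpetuity: PV = PMT / r = 26,000 / (0.088/2) = $590,909.09.

$590,909.09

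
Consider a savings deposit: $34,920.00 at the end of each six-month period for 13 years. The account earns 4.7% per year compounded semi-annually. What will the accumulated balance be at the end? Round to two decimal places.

$1,232,298.80

This is an ordinary annuity: 26 deposits of $34,920.00 at the end of each six-month period.
Periodic rate r = 0.047/2 per half-year; n is counted in half-years.
FV = PMT × [((1+r)^n − 1)/r] = 34,920 × [(1+r)^26 − 1] / r = $1,232,298.80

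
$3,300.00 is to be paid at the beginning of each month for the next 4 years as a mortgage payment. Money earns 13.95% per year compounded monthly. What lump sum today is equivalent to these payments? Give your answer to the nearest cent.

$122,278.06

This is an annuity due: 48 payments of $3,300.00 at the beginning of each month.
Periodic rate r = 0.1395/12 per month; n is counted in months.
PV = PMT × [(1 − (1+r)^−n)/r] × (1+r) = 3,300 × [1 − (1+r)^−48] / r × (1+r) = $122,278.06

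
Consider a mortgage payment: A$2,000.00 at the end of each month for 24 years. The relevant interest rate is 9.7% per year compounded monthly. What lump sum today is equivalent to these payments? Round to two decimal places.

This is an ordinary annuity: 288 payments of A$2,000.00 at the end of each month.
Periodic rate r = 0.097/12 per month; n is counted in months.
PV = PMT × [(1 − (1+r)^−n)/r] = 2,000 × [1 − (1+r)^−288] / r = A$223,074.51

A$223,074.51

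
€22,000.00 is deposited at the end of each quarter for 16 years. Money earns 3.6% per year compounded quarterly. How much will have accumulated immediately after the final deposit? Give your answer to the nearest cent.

€1,892,809.10

This is an ordinary annuity: 64 deposits of €22,000.00 at the end of each quarter.
Periodic rate r = 0.036/4 per quarter; n is counted in quarters.
FV = PMT × [((1+r)^n − 1)/r] = 22,000 × [(1+r)^64 − 1] / r = €1,892,809.10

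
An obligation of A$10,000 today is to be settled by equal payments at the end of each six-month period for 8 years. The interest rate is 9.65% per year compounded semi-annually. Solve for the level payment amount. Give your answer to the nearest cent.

Level ordinary annuity; solve PV = PMT × [(1 − (1+r)^−n)/r] for PMT.
Periodic rate r = 0.0965/2 per half-year; n is counted in half-years.
With n = 16: PMT = 10,000 / ([(1 − (1+r)^−n)/r]) = A$911.24

A$911.24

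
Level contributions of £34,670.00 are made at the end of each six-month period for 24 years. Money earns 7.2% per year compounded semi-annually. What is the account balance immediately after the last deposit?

This is an ordinary annuity: 48 deposits of £34,670.00 at the end of each six-month period.
Periodic rate r = 0.072/2 per half-year; n is counted in half-years.
FV = PMT × [((1+r)^n − 1)/r] = 34,670 × [(1+r)^48 − 1] / r = £4,296,143.40

£4,296,143.40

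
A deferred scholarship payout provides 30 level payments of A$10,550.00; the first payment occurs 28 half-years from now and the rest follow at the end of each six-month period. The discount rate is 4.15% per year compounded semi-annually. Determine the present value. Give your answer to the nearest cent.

Ordinary annuity of 30 payments, first payment at period 28.
Periodic rate r = 0.0415/2 per half-year; n is counted in half-years.
The ordinary-annuity PV formula values the stream one period before the first payment (period 27); discount that back 27 periods:
PV₀ = 10,550 × [1 − (1+r)^−30] / r × (1+r)^−27 = A$134,319.74

A$134,319.74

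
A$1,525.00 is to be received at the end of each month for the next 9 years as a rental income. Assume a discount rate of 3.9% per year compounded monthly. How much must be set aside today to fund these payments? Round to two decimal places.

A$138,711.87

This is an ordinary annuity: 108 payments of A$1,525.00 at the end of each month.
Periodic rate r = 0.039/12 per month; n is counted in months.
PV = PMT × [(1 − (1+r)^−n)/r] = 1,525 × [1 − (1+r)^−108] / r = A$138,711.87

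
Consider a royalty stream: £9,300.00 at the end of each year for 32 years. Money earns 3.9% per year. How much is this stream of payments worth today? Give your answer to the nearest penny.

£168,361.09

This is an ordinary annuity: 32 payments of £9,300.00 at the end of each year.
Periodic rate r = 0.039 per year.
PV = PMT × [(1 − (1+r)^−n)/r] = 9,300 × [1 − (1+r)^−32] / r = £168,361.09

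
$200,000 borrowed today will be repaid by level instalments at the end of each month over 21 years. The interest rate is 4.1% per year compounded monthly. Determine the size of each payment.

Level ordinary annuity; solve PV = PMT × [(1 − (1+r)^−n)/r] for PMT.
Periodic rate r = 0.041/12 per month; n is counted in months.
With n = 252: PMT = 200,000 / ([(1 − (1+r)^−n)/r]) = $1,185.03

$1,185.03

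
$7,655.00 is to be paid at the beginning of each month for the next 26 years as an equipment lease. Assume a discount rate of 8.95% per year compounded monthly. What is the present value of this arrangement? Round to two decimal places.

$932,240.23

This is an annuity due: 312 payments of $7,655.00 at the beginning of each month.
Periodic rate r = 0.0895/12 per month; n is counted in months.
PV = PMT × [(1 − (1+r)^−n)/r] × (1+r) = 7,655 × [1 − (1+r)^−312] / r × (1+r) = $932,240.23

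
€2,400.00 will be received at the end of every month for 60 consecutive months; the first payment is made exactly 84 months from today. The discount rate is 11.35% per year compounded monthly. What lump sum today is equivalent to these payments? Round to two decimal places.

Ordinary annuity of 60 payments, first payment at period 84.
Periodic rate r = 0.1135/12 per month; n is counted in months.
The ordinary-annuity PV formula values the stream one period before the first payment (period 83); discount that back 83 periods:
PV₀ = 2,400 × [1 − (1+r)^−60] / r × (1+r)^−83 = €50,128.61

€50,128.61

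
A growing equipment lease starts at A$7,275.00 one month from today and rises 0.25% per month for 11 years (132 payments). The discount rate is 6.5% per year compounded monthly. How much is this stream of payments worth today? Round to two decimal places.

A$794,469.59

Periodic rate r = 0.065/12 per month; n is counted in months.
Growing ordinary annuity: PV = PMT₁ × [1 − ((1+g)/(1+r))^n] / (r − g) = 7,275 × [1 − ((1+0.0025)/(1+r))^132] / (r − 0.0025) = A$794,469.59.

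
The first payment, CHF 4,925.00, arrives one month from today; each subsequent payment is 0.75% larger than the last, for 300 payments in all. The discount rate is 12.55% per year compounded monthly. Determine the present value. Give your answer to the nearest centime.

Periodic rate r = 0.1255/12 per month; n is counted in months.
Growing ordinary annuity: PV = PMT₁ × [1 − ((1+g)/(1+r))^n] / (r − g) = 4,925 × [1 − ((1+0.0075)/(1+r))^300] / (r − 0.0075) = CHF 973,988.30.

CHF 973,988.30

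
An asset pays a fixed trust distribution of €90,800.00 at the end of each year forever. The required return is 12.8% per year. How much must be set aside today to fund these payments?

Periodic rate r = 0.128 per year.
Level perpetuity: PV = PMT / r = 90,800 / (0.128) = €709,375.00.

€709,375.00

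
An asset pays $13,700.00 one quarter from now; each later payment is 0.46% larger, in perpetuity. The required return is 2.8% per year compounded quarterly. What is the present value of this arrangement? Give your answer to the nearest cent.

Periodic rate r = 0.028/4 per quarter.
Growing perpetuity (Gordon): PV = PMT₁ / (r − g) = 13,700 / (r − 0.0046) = $5,708,333.33.

$5,708,333.33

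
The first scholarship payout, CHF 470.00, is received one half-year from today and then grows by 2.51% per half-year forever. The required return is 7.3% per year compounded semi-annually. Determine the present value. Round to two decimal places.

CHF 41,228.07

Periodic rate r = 0.073/2 per half-year.
Growing perpetuity (Gordon): PV = PMT₁ / (r − g) = 470 / (r − 0.0251) = CHF 41,228.07.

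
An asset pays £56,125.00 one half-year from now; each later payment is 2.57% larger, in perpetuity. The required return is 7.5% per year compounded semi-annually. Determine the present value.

Periodic rate r = 0.075/2 per half-year.
Growing perpetuity (Gordon): PV = PMT₁ / (r − g) = 56,125 / (r − 0.0257) = £4,756,355.93.

£4,756,355.93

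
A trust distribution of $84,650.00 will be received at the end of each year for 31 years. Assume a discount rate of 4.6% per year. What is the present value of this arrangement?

This is an ordinary annuity: 31 payments of $84,650.00 at the end of each year.
Periodic rate r = 0.046 per year.
PV = PMT × [(1 − (1+r)^−n)/r] = 84,650 × [1 − (1+r)^−31] / r = $1,383,774.01

$1,383,774.01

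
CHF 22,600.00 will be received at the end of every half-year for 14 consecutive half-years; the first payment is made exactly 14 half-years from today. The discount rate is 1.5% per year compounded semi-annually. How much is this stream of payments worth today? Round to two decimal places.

CHF 271,587.54

Ordinary annuity of 14 payments, first payment at period 14.
Periodic rate r = 0.015/2 per half-year; n is counted in half-years.
The ordinary-annuity PV formula values the stream one period before the first payment (period 13); discount that back 13 periods:
PV₀ = 22,600 × [1 − (1+r)^−14] / r × (1+r)^−13 = CHF 271,587.54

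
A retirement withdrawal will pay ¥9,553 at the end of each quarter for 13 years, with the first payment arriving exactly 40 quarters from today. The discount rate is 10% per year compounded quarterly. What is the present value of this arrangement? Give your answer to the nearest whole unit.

Ordinary annuity of 52 payments, first payment at period 40.
Periodic rate r = 0.1/4 per quarter; n is counted in quarters.
The ordinary-annuity PV formula values the stream one period before the first payment (period 39); discount that back 39 periods:
PV₀ = 9,553 × [1 − (1+r)^−52] / r × (1+r)^−39 = ¥105,476

¥105,476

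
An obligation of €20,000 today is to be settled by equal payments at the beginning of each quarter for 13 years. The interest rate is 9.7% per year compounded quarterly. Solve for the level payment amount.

€664.74

Level annuity due; solve PV = PMT × [(1 − (1+r)^−n)/r] × (1+r) for PMT.
Periodic rate r = 0.097/4 per quarter; n is counted in quarters.
With n = 52: PMT = 20,000 / ([(1 − (1+r)^−n)/r] × (1+r)) = €664.74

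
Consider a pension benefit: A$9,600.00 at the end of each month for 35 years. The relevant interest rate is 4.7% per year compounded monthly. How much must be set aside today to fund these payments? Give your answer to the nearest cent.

A$1,976,455.21

This is an ordinary annuity: 420 payments of A$9,600.00 at the end of each month.
Periodic rate r = 0.047/12 per month; n is counted in months.
PV = PMT × [(1 − (1+r)^−n)/r] = 9,600 × [1 − (1+r)^−420] / r = A$1,976,455.21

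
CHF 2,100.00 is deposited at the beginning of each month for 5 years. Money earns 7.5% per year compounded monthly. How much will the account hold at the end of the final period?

This is an annuity due: 60 deposits of CHF 2,100.00 at the beginning of each month.
Periodic rate r = 0.075/12 per month; n is counted in months.
FV = PMT × [((1+r)^n − 1)/r] × (1+r) = 2,100 × [(1+r)^60 − 1] / r × (1+r) = CHF 153,258.84

CHF 153,258.84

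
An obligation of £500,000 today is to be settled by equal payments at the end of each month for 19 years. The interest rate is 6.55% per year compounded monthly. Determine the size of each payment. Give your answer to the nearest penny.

Level ordinary annuity; solve PV = PMT × [(1 − (1+r)^−n)/r] for PMT.
Periodic rate r = 0.0655/12 per month; n is counted in months.
With n = 228: PMT = 500,000 / ([(1 − (1+r)^−n)/r]) = £3,838.82

£3,838.82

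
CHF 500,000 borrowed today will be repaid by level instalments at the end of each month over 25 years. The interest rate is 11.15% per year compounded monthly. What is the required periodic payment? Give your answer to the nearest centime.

Level ordinary annuity; solve PV = PMT × [(1 − (1+r)^−n)/r] for PMT.
Periodic rate r = 0.1115/12 per month; n is counted in months.
With n = 300: PMT = 500,000 / ([(1 − (1+r)^−n)/r]) = CHF 4,954.88

CHF 4,954.88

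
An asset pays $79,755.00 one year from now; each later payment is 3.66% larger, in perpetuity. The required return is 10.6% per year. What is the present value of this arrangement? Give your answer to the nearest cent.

$1,149,207.49

Periodic rate r = 0.106 per year.
Growing perpetuity (Gordon): PV = PMT₁ / (r − g) = 79,755 / (r − 0.0366) = $1,149,207.49.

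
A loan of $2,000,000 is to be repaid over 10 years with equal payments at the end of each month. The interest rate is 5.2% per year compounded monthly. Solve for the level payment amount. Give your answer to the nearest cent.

$21,409.16

Level ordinary annuity; solve PV = PMT × [(1 − (1+r)^−n)/r] for PMT.
Periodic rate r = 0.052/12 per month; n is counted in months.
With n = 120: PMT = 2,000,000 / ([(1 − (1+r)^−n)/r]) = $21,409.16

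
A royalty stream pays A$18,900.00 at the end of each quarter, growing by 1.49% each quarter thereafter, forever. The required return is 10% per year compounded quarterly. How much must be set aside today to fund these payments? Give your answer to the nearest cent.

A$1,871,287.13

Periodic rate r = 0.1/4 per quarter.
Growing perpetuity (Gordon): PV = PMT₁ / (r − g) = 18,900 / (r − 0.0149) = A$1,871,287.13.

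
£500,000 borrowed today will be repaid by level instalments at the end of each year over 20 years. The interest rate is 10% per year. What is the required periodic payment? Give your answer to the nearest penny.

Level ordinary annuity; solve PV = PMT × [(1 − (1+r)^−n)/r] for PMT.
Periodic rate r = 0.1 per year.
With n = 20: PMT = 500,000 / ([(1 − (1+r)^−n)/r]) = £58,729.81

£58,729.81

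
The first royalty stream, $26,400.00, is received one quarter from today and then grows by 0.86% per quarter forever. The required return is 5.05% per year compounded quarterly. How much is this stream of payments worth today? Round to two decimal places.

$6,559,006.21

Periodic rate r = 0.0505/4 per quarter.
Growing perpetuity (Gordon): PV = PMT₁ / (r − g) = 26,400 / (r − 0.0086) = $6,559,006.21.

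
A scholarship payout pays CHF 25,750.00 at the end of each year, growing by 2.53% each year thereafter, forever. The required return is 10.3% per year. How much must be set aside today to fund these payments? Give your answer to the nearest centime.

Periodic rate r = 0.103 per year.
Growing perpetuity (Gordon): PV = PMT₁ / (r − g) = 25,750 / (r − 0.0253) = CHF 331,402.83.

CHF 331,402.83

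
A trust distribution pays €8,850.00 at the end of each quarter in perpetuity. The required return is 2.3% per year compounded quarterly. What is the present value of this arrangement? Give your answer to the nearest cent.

Periodic rate r = 0.023/4 per quarter.
Level perpetuity: PV = PMT / r = 8,850 / (0.023/4) = €1,539,130.43.

€1,539,130.43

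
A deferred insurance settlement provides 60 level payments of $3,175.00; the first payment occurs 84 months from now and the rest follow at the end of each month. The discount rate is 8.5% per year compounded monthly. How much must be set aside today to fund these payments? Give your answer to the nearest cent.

Ordinary annuity of 60 payments, first payment at period 84.
Periodic rate r = 0.085/12 per month; n is counted in months.
The ordinary-annuity PV formula values the stream one period before the first payment (period 83); discount that back 83 periods:
PV₀ = 3,175 × [1 − (1+r)^−60] / r × (1+r)^−83 = $86,141.19

$86,141.19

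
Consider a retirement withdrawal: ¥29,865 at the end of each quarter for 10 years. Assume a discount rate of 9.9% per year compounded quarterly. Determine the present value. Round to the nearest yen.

¥752,861

This is an ordinary annuity: 40 payments of ¥29,865 at the end of each quarter.
Periodic rate r = 0.099/4 per quarter; n is counted in quarters.
PV = PMT × [(1 − (1+r)^−n)/r] = 29,865 × [1 − (1+r)^−40] / r = ¥752,861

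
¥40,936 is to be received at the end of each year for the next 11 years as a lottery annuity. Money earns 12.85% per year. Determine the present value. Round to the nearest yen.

¥234,296

This is an ordinary annuity: 11 payments of ¥40,936 at the end of each year.
Periodic rate r = 0.1285 per year.
PV = PMT × [(1 − (1+r)^−n)/r] = 40,936 × [1 − (1+r)^−11] / r = ¥234,296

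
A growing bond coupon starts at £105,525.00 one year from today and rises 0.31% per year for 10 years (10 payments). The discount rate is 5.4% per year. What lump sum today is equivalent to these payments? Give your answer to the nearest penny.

£809,396.03

Periodic rate r = 0.054 per year.
Growing ordinary annuity: PV = PMT₁ × [1 − ((1+g)/(1+r))^n] / (r − g) = 105,525 × [1 − ((1+0.0031)/(1+r))^10] / (r − 0.0031) = £809,396.03.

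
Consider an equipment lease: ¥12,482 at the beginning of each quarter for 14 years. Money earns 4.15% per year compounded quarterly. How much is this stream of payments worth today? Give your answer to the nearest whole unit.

¥533,615

This is an annuity due: 56 payments of ¥12,482 at the beginning of each quarter.
Periodic rate r = 0.0415/4 per quarter; n is counted in quarters.
PV = PMT × [(1 − (1+r)^−n)/r] × (1+r) = 12,482 × [1 − (1+r)^−56] / r × (1+r) = ¥533,615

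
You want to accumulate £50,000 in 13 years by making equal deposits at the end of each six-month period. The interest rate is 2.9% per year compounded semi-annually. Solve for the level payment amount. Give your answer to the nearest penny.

Level ordinary annuity; solve FV = PMT × [((1+r)^n − 1)/r] for PMT.
Periodic rate r = 0.029/2 per half-year; n is counted in half-years.
With n = 26: PMT = 50,000 / ([((1+r)^n − 1)/r]) = £1,597.05

£1,597.05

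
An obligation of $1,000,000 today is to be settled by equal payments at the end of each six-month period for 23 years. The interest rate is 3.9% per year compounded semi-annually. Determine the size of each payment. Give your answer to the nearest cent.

Level ordinary annuity; solve PV = PMT × [(1 − (1+r)^−n)/r] for PMT.
Periodic rate r = 0.039/2 per half-year; n is counted in half-years.
With n = 46: PMT = 1,000,000 / ([(1 − (1+r)^−n)/r]) = $33,125.36

$33,125.36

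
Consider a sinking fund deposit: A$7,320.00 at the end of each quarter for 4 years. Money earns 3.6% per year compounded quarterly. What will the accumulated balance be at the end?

A$125,367.56

This is an ordinary annuity: 16 deposits of A$7,320.00 at the end of each quarter.
Periodic rate r = 0.036/4 per quarter; n is counted in quarters.
FV = PMT × [((1+r)^n − 1)/r] = 7,320 × [(1+r)^16 − 1] / r = A$125,367.56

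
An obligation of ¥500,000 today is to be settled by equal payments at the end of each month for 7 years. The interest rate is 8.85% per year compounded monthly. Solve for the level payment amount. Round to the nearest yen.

¥8,007

Level ordinary annuity; solve PV = PMT × [(1 − (1+r)^−n)/r] for PMT.
Periodic rate r = 0.0885/12 per month; n is counted in months.
With n = 84: PMT = 500,000 / ([(1 − (1+r)^−n)/r]) = ¥8,007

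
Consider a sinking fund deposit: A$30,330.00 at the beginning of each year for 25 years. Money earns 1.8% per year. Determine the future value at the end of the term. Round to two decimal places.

This is an annuity due: 25 deposits of A$30,330.00 at the beginning of each year.
Periodic rate r = 0.018 per year.
FV = PMT × [((1+r)^n − 1)/r] × (1+r) = 30,330 × [(1+r)^25 − 1] / r × (1+r) = A$964,098.26

A$964,098.26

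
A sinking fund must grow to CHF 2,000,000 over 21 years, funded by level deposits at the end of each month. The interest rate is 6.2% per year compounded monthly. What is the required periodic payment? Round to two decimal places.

Level ordinary annuity; solve FV = PMT × [((1+r)^n − 1)/r] for PMT.
Periodic rate r = 0.062/12 per month; n is counted in months.
With n = 252: PMT = 2,000,000 / ([((1+r)^n − 1)/r]) = CHF 3,878.38

CHF 3,878.38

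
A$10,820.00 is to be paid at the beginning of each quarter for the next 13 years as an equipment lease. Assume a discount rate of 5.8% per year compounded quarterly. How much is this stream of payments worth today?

This is an annuity due: 52 payments of A$10,820.00 at the beginning of each quarter.
Periodic rate r = 0.058/4 per quarter; n is counted in quarters.
PV = PMT × [(1 − (1+r)^−n)/r] × (1+r) = 10,820 × [1 − (1+r)^−52] / r × (1+r) = A$398,926.63

A$398,926.63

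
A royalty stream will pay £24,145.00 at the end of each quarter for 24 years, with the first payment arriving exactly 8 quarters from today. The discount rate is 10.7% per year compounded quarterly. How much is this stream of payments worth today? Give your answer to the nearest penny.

Ordinary annuity of 96 payments, first payment at period 8.
Periodic rate r = 0.107/4 per quarter; n is counted in quarters.
The ordinary-annuity PV formula values the stream one period before the first payment (period 7); discount that back 7 periods:
PV₀ = 24,145 × [1 − (1+r)^−96] / r × (1+r)^−7 = £690,810.17

£690,810.17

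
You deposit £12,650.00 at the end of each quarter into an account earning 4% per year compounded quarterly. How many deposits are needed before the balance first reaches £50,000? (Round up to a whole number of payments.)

4 payments

Periodic rate r = 0.04/4 per quarter; n is counted in quarters.
Ordinary annuity FV: 50,000 = 12,650 × [((1+r)^n − 1)/r].
(1+r)^n = 1 + 50,000 × r / 12,650, so n = ln(1 + 50,000·r/12,650) / ln(1+r) = 3.90.
Round up to a whole number of payments: n = 4.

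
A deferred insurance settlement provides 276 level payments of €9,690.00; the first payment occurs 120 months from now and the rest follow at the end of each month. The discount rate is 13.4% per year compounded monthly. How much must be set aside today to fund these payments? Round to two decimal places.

Ordinary annuity of 276 payments, first payment at period 120.
Periodic rate r = 0.134/12 per month; n is counted in months.
The ordinary-annuity PV formula values the stream one period before the first payment (period 119); discount that back 119 periods:
PV₀ = 9,690 × [1 − (1+r)^−276] / r × (1+r)^−119 = €220,669.61

€220,669.61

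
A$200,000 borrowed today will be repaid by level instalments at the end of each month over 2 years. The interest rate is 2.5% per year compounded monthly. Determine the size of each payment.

A$8,552.08

Level ordinary annuity; solve PV = PMT × [(1 − (1+r)^−n)/r] for PMT.
Periodic rate r = 0.025/12 per month; n is counted in months.
With n = 24: PMT = 200,000 / ([(1 − (1+r)^−n)/r]) = A$8,552.08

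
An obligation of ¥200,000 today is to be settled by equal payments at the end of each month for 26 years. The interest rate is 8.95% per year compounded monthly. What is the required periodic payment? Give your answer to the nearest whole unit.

¥1,655

Level ordinary annuity; solve PV = PMT × [(1 − (1+r)^−n)/r] for PMT.
Periodic rate r = 0.0895/12 per month; n is counted in months.
With n = 312: PMT = 200,000 / ([(1 − (1+r)^−n)/r]) = ¥1,655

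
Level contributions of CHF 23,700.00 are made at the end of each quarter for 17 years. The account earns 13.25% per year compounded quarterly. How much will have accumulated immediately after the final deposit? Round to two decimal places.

This is an ordinary annuity: 68 deposits of CHF 23,700.00 at the end of each quarter.
Periodic rate r = 0.1325/4 per quarter; n is counted in quarters.
FV = PMT × [((1+r)^n − 1)/r] = 23,700 × [(1+r)^68 − 1] / r = CHF 5,845,794.85

CHF 5,845,794.85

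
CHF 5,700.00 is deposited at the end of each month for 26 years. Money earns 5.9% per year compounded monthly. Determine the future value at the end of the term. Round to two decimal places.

CHF 4,195,923.81

This is an ordinary annuity: 312 deposits of CHF 5,700.00 at the end of each month.
Periodic rate r = 0.059/12 per month; n is counted in months.
FV = PMT × [((1+r)^n − 1)/r] = 5,700 × [(1+r)^312 − 1] / r = CHF 4,195,923.81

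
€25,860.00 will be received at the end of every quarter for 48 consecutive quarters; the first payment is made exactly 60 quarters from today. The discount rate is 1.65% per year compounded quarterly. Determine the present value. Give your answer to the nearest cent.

€881,649.77

Ordinary annuity of 48 payments, first payment at period 60.
Periodic rate r = 0.0165/4 per quarter; n is counted in quarters.
The ordinary-annuity PV formula values the stream one period before the first payment (period 59); discount that back 59 periods:
PV₀ = 25,860 × [1 − (1+r)^−48] / r × (1+r)^−59 = €881,649.77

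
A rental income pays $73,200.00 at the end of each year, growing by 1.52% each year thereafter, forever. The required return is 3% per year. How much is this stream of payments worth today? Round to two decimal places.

Periodic rate r = 0.03 per year.
Growing perpetuity (Gordon): PV = PMT₁ / (r − g) = 73,200 / (r − 0.0152) = $4,945,945.95.

$4,945,945.95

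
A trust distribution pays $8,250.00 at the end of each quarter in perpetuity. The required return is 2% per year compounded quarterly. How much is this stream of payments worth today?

$1,650,000.00

Periodic rate r = 0.02/4 per quarter.
Level perpetuity: PV = PMT / r = 8,250 / (0.02/4) = $1,650,000.00.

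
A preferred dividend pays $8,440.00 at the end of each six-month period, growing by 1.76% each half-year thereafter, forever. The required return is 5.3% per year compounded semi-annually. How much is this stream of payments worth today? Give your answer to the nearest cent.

Periodic rate r = 0.053/2 per half-year.
Growing perpetuity (Gordon): PV = PMT₁ / (r − g) = 8,440 / (r − 0.0176) = $948,314.61.

$948,314.61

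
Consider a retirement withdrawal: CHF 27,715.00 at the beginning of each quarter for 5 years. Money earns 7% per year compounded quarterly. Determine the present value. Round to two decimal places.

This is an annuity due: 20 payments of CHF 27,715.00 at the beginning of each quarter.
Periodic rate r = 0.07/4 per quarter; n is counted in quarters.
PV = PMT × [(1 − (1+r)^−n)/r] × (1+r) = 27,715 × [1 − (1+r)^−20] / r × (1+r) = CHF 472,431.46

CHF 472,431.46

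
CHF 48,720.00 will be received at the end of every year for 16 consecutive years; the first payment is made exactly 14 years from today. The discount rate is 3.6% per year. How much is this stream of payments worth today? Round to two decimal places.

Ordinary annuity of 16 payments, first payment at period 14.
Periodic rate r = 0.036 per year.
The ordinary-annuity PV formula values the stream one period before the first payment (period 13); discount that back 13 periods:
PV₀ = 48,720 × [1 − (1+r)^−16] / r × (1+r)^−13 = CHF 369,274.20

CHF 369,274.20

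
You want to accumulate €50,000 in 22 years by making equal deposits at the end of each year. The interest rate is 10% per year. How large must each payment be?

Level ordinary annuity; solve FV = PMT × [((1+r)^n − 1)/r] for PMT.
Periodic rate r = 0.1 per year.
With n = 22: PMT = 50,000 / ([((1+r)^n − 1)/r]) = €700.25

€700.25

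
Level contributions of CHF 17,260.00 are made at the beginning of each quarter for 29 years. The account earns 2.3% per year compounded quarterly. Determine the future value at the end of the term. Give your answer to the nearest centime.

CHF 2,851,942.63

This is an annuity due: 116 deposits of CHF 17,260.00 at the beginning of each quarter.
Periodic rate r = 0.023/4 per quarter; n is counted in quarters.
FV = PMT × [((1+r)^n − 1)/r] × (1+r) = 17,260 × [(1+r)^116 − 1] / r × (1+r) = CHF 2,851,942.63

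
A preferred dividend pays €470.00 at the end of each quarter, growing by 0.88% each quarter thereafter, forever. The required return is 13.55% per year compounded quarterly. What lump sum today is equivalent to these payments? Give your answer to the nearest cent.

Periodic rate r = 0.1355/4 per quarter.
Growing perpetuity (Gordon): PV = PMT₁ / (r − g) = 470 / (r − 0.0088) = €18,743.77.

€18,743.77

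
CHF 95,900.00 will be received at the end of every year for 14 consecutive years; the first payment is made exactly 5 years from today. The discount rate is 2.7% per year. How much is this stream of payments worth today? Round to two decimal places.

CHF 994,004.23

Ordinary annuity of 14 payments, first payment at period 5.
Periodic rate r = 0.027 per year.
The ordinary-annuity PV formula values the stream one period before the first payment (period 4); discount that back 4 periods:
PV₀ = 95,900 × [1 − (1+r)^−14] / r × (1+r)^−4 = CHF 994,004.23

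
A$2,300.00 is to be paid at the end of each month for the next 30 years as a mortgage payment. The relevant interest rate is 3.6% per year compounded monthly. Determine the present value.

A$505,888.82

This is an ordinary annuity: 360 payments of A$2,300.00 at the end of each month.
Periodic rate r = 0.036/12 per month; n is counted in months.
PV = PMT × [(1 − (1+r)^−n)/r] = 2,300 × [1 − (1+r)^−360] / r = A$505,888.82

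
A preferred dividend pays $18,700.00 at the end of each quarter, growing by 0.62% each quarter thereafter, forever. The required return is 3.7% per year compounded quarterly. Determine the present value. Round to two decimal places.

Periodic rate r = 0.037/4 per quarter.
Growing perpetuity (Gordon): PV = PMT₁ / (r − g) = 18,700 / (r − 0.0062) = $6,131,147.54.

$6,131,147.54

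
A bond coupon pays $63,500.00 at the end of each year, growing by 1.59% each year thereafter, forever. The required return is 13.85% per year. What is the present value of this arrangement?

Periodic rate r = 0.1385 per year.
Growing perpetuity (Gordon): PV = PMT₁ / (r − g) = 63,500 / (r − 0.0159) = $517,944.54.

$517,944.54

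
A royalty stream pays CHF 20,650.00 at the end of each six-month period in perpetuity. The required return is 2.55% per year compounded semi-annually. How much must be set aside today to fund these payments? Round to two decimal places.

CHF 1,619,607.84

Periodic rate r = 0.0255/2 per half-year.
Level perpetuity: PV = PMT / r = 20,650 / (0.0255/2) = CHF 1,619,607.84.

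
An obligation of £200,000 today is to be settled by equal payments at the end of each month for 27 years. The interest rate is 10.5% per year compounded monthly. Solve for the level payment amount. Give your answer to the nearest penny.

£1,860.61

Level ordinary annuity; solve PV = PMT × [(1 − (1+r)^−n)/r] for PMT.
Periodic rate r = 0.105/12 per month; n is counted in months.
With n = 324: PMT = 200,000 / ([(1 − (1+r)^−n)/r]) = £1,860.61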